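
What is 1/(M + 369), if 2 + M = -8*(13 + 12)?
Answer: 1/167 ≈ 0.0059880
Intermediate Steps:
M = -202 (M = -2 - 8*(13 + 12) = -2 - 8*25 = -2 - 200 = -202)
1/(M + 369) = 1/(-202 + 369) = 1/167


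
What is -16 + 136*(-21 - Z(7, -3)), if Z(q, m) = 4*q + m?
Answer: -6272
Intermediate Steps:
Z(q, m) = m + 4*q
-16 + 136*(-21 - Z(7, -3)) = -16 + 136*(-21 - (-3 + 4*7)) = -16 + 136*(-21 - (-3 + 28)) = -16 + 136*(-21 - 1*25) = -16 + 136*(-21 - 25) = -16 + 136*(-46) = -16 - 6256 = -6272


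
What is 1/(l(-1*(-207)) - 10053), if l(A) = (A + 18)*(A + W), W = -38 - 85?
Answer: 1/8847 ≈ 0.00011303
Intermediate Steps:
W = -123
l(A) = (-123 + A)*(18 + A) (l(A) = (A + 18)*(A - 123) = (18 + A)*(-123 + A) = (-123 + A)*(18 + A))
1/(l(-1*(-207)) - 10053) = 1/((-2214 + (-1*(-207))² - (-105)*(-207)) - 10053) = 1/((-2214 + 207² - 105*207) - 10053) = 1/((-2214 + 42849 - 21735) - 10053) = 1/(18900 - 10053) = 1/8847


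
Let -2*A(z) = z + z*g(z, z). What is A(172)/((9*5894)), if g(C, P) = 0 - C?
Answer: 817/2947 ≈ 0.27723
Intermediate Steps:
g(C, P) = -C
A(z) = z**2/2 - z/2 (A(z) = -(z + z*(-z))/2 = -(z - z**2)/2 = z**2/2 - z/2)
A(172)/((9*5894)) = ((1/2)*172*(-1 + 172))/((9*5894)) = ((1/2)*172*171)/53046 = 14706*(1/53046) = 817/2947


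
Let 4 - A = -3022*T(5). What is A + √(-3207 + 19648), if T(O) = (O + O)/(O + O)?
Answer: 3026 + √16441 ≈ 3154.2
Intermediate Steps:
T(O) = 1 (T(O) = (2*O)/((2*O)) = (2*O)*(1/(2*O)) = 1)
A = 3026 (A = 4 - (-3022) = 4 - 1*(-3022) = 4 + 3022 = 3026)
A + √(-3207 + 19648) = 3026 + √(-3207 + 19648) = 3026 + √16441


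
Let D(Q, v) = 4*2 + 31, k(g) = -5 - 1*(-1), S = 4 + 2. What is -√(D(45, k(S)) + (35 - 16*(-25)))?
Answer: -√474 ≈ -21.772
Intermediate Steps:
S = 6
k(g) = -4 (k(g) = -5 + 1 = -4)
D(Q, v) = 39 (D(Q, v) = 8 + 31 = 39)
-√(D(45, k(S)) + (35 - 16*(-25))) = -√(39 + (35 - 16*(-25))) = -√(39 + (35 + 400)) = -√(39 + 435) = -√474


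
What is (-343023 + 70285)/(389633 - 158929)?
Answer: -136369/115352 ≈ -1.1822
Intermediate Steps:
(-343023 + 70285)/(389633 - 158929) = -272738/230704 = -272738*1/230704 = -136369/115352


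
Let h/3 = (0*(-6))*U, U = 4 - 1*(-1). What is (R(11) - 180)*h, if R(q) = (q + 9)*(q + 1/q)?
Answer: 0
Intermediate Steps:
U = 5 (U = 4 + 1 = 5)
h = 0 (h = 3*((0*(-6))*5) = 3*(0*5) = 3*0 = 0)
R(q) = (9 + q)*(q + 1/q)
(R(11) - 180)*h = ((1 + 11² + 9*11 + 9/11) - 180)*0 = ((1 + 121 + 99 + 9*(1/11)) - 180)*0 = ((1 + 121 + 99 + 9/11) - 180)*0 = (2440/11 - 180)*0 = (460/11)*0 = 0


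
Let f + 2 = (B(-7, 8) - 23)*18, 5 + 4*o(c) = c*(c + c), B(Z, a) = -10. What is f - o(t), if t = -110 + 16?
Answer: -20051/4 ≈ -5012.8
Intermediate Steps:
t = -94
o(c) = -5/4 + c²/2 (o(c) = -5/4 + (c*(c + c))/4 = -5/4 + (c*(2*c))/4 = -5/4 + (2*c²)/4 = -5/4 + c²/2)
f = -596 (f = -2 + (-10 - 23)*18 = -2 - 33*18 = -2 - 594 = -596)
f - o(t) = -596 - (-5/4 + (½)*(-94)²) = -596 - (-5/4 + (½)*8836) = -596 - (-5/4 + 4418) = -596 - 1*17667/4 = -596 - 17667/4 = -20051/4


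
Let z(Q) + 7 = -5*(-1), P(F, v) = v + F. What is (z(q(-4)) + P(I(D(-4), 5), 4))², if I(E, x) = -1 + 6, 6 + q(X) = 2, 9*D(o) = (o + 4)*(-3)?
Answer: 49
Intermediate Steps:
D(o) = -4/3 - o/3 (D(o) = ((o + 4)*(-3))/9 = ((4 + o)*(-3))/9 = (-12 - 3*o)/9 = -4/3 - o/3)
q(X) = -4 (q(X) = -6 + 2 = -4)
I(E, x) = 5
P(F, v) = F + v
z(Q) = -2 (z(Q) = -7 - 5*(-1) = -7 + 5 = -2)
(z(q(-4)) + P(I(D(-4), 5), 4))² = (-2 + (5 + 4))² = (-2 + 9)² = 7² = 49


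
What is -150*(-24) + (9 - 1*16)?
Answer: 3593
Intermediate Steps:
-150*(-24) + (9 - 1*16) = 3600 + (9 - 16) = 3600 - 7 = 3593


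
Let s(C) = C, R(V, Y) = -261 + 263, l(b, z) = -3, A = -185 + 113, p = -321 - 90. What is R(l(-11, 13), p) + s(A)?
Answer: -70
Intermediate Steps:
p = -411
A = -72
R(V, Y) = 2
R(l(-11, 13), p) + s(A) = 2 - 72 = -70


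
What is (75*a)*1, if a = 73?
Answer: 5475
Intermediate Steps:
(75*a)*1 = (75*73)*1 = 5475*1 = 5475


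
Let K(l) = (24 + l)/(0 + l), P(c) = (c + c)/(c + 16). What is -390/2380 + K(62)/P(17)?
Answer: 4362/3689 ≈ 1.1824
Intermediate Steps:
P(c) = 2*c/(16 + c) (P(c) = (2*c)/(16 + c) = 2*c/(16 + c))
K(l) = (24 + l)/l
-390/2380 + K(62)/P(17) = -390/2380 + ((24 + 62)/62)/((2*17/(16 + 17))) = -390*1/2380 + ((1/62)*86)/((2*17/33)) = -39/238 + 43/(31*((2*17*(1/33)))) = -39/238 + 43/(31*(34/33)) = -39/238 + (43/31)*(33/34) = -39/238 + 1419/1054 = 4362/3689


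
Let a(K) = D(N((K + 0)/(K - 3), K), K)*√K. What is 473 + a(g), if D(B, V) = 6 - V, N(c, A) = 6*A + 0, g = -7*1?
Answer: 473 + 13*I*√7 ≈ 473.0 + 34.395*I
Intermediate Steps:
g = -7
N(c, A) = 6*A
a(K) = √K*(6 - K) (a(K) = (6 - K)*√K = √K*(6 - K))
473 + a(g) = 473 + √(-7)*(6 - 1*(-7)) = 473 + (I*√7)*(6 + 7) = 473 + (I*√7)*13 = 473 + 13*I*√7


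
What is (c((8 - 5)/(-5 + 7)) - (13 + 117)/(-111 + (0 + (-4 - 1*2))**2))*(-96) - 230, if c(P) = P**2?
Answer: -3062/5 ≈ -612.40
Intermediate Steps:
(c((8 - 5)/(-5 + 7)) - (13 + 117)/(-111 + (0 + (-4 - 1*2))**2))*(-96) - 230 = (((8 - 5)/(-5 + 7))**2 - (13 + 117)/(-111 + (0 + (-4 - 1*2))**2))*(-96) - 230 = ((3/2)**2 - 130/(-111 + (0 + (-4 - 2))**2))*(-96) - 230 = ((3*(1/2))**2 - 130/(-111 + (0 - 6)**2))*(-96) - 230 = ((3/2)**2 - 130/(-111 + (-6)**2))*(-96) - 230 = (9/4 - 130/(-111 + 36))*(-96) - 230 = (9/4 - 130/(-75))*(-96) - 230 = (9/4 - 130*(-1)/75)*(-96) - 230 = (9/4 - 1*(-26/15))*(-96) - 230 = (9/4 + 26/15)*(-96) - 230 = (239/60)*(-96) - 230 = -1912/5 - 230 = -3062/5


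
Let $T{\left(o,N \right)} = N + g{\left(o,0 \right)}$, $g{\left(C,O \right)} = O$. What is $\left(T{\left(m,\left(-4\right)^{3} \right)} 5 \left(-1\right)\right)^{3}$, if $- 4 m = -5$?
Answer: $32768000$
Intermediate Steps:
$m = \frac{5}{4}$ ($m = \left(- \frac{1}{4}\right) \left(-5\right) = \frac{5}{4} \approx 1.25$)
$T{\left(o,N \right)} = N$ ($T{\left(o,N \right)} = N + 0 = N$)
$\left(T{\left(m,\left(-4\right)^{3} \right)} 5 \left(-1\right)\right)^{3} = \left(\left(-4\right)^{3} \cdot 5 \left(-1\right)\right)^{3} = \left(\left(-64\right) 5 \left(-1\right)\right)^{3} = \left(\left(-320\right) \left(-1\right)\right)^{3} = 320^{3} = 32768000$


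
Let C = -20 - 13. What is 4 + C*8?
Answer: -260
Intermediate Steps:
C = -33
4 + C*8 = 4 - 33*8 = 4 - 264 = -260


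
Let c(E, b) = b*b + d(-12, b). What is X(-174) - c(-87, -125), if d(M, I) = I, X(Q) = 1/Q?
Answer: -2697001/174 ≈ -15500.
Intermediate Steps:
c(E, b) = b + b² (c(E, b) = b*b + b = b² + b = b + b²)
X(-174) - c(-87, -125) = 1/(-174) - (-125)*(1 - 125) = -1/174 - (-125)*(-124) = -1/174 - 1*15500 = -1/174 - 15500 = -2697001/174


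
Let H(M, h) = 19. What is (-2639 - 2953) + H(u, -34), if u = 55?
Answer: -5573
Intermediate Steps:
(-2639 - 2953) + H(u, -34) = (-2639 - 2953) + 19 = -5592 + 19 = -5573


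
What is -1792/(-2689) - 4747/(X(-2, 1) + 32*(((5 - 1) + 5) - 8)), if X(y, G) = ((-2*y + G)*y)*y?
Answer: -12671499/139828 ≈ -90.622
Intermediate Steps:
X(y, G) = y**2*(G - 2*y) (X(y, G) = ((G - 2*y)*y)*y = (y*(G - 2*y))*y = y**2*(G - 2*y))
-1792/(-2689) - 4747/(X(-2, 1) + 32*(((5 - 1) + 5) - 8)) = -1792/(-2689) - 4747/((-2)**2*(1 - 2*(-2)) + 32*(((5 - 1) + 5) - 8)) = -1792*(-1/2689) - 4747/(4*(1 + 4) + 32*((4 + 5) - 8)) = 1792/2689 - 4747/(4*5 + 32*(9 - 8)) = 1792/2689 - 4747/(20 + 32*1) = 1792/2689 - 4747/(20 + 32) = 1792/2689 - 4747/52 = -12671499/139828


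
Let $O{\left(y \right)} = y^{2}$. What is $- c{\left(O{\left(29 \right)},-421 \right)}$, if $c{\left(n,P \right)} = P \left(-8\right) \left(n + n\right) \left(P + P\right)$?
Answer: $4769909792$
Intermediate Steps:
$c{\left(n,P \right)} = - 32 n P^{2}$ ($c{\left(n,P \right)} = - 8 P 2 n 2 P = - 8 P 4 P n = - 32 n P^{2}$)
$- c{\left(O{\left(29 \right)},-421 \right)} = - \left(-32\right) 29^{2} \left(-421\right)^{2} = - \left(-32\right) 841 \cdot 177241 = \left(-1\right) \left(-4769909792\right) = 4769909792$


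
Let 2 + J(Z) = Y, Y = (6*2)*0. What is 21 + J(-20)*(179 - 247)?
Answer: 157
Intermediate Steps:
Y = 0 (Y = 12*0 = 0)
J(Z) = -2 (J(Z) = -2 + 0 = -2)
21 + J(-20)*(179 - 247) = 21 - 2*(179 - 247) = 21 - 2*(-68) = 21 + 136 = 157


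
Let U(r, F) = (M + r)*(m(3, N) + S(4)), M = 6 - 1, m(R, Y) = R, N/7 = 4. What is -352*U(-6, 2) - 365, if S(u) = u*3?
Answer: 4915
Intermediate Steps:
N = 28 (N = 7*4 = 28)
S(u) = 3*u
M = 5
U(r, F) = 75 + 15*r (U(r, F) = (5 + r)*(3 + 3*4) = (5 + r)*(3 + 12) = (5 + r)*15 = 75 + 15*r)
-352*U(-6, 2) - 365 = -352*(75 + 15*(-6)) - 365 = -352*(75 - 90) - 365 = -352*(-15) - 365 = 5280 - 365 = 4915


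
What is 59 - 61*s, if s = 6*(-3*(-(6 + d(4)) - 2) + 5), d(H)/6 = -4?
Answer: 15797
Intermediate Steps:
d(H) = -24 (d(H) = 6*(-4) = -24)
s = -258 (s = 6*(-3*(-(6 - 24) - 2) + 5) = 6*(-3*(-1*(-18) - 2) + 5) = 6*(-3*(18 - 2) + 5) = 6*(-3*16 + 5) = 6*(-48 + 5) = 6*(-43) = -258)
59 - 61*s = 59 - 61*(-258) = 59 + 15738 = 15797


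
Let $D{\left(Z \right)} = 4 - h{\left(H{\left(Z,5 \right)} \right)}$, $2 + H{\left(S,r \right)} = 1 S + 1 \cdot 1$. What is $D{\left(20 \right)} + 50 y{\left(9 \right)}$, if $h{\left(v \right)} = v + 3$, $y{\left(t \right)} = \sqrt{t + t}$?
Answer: $-18 + 150 \sqrt{2} \approx 194.13$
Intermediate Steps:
$H{\left(S,r \right)} = -1 + S$ ($H{\left(S,r \right)} = -2 + \left(1 S + 1 \cdot 1\right) = -2 + \left(S + 1\right) = -2 + \left(1 + S\right) = -1 + S$)
$y{\left(t \right)} = \sqrt{2} \sqrt{t}$ ($y{\left(t \right)} = \sqrt{2 t} = \sqrt{2} \sqrt{t}$)
$h{\left(v \right)} = 3 + v$
$D{\left(Z \right)} = 2 - Z$ ($D{\left(Z \right)} = 4 - \left(3 + \left(-1 + Z\right)\right) = 4 - \left(2 + Z\right) = 2 - Z$)
$D{\left(20 \right)} + 50 y{\left(9 \right)} = \left(2 - 20\right) + 50 \sqrt{2} \sqrt{9} = \left(2 - 20\right) + 50 \sqrt{2} \cdot 3 = -18 + 50 \cdot 3 \sqrt{2} = -18 + 150 \sqrt{2}$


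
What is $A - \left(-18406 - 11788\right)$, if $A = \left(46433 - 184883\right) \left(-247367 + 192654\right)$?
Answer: $7575045044$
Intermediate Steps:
$A = 7575014850$ ($A = \left(-138450\right) \left(-54713\right) = 7575014850$)
$A - \left(-18406 - 11788\right) = 7575014850 - \left(-18406 - 11788\right) = 7575014850 - -30194 = 7575014850 + 30194 = 7575045044$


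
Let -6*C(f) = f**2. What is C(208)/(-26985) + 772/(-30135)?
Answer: 5613172/23234085 ≈ 0.24159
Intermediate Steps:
C(f) = -f**2/6
C(208)/(-26985) + 772/(-30135) = -1/6*208**2/(-26985) + 772/(-30135) = -1/6*43264*(-1/26985) + 772*(-1/30135) = -21632/3*(-1/26985) - 772/30135 = 21632/80955 - 772/30135 = 5613172/23234085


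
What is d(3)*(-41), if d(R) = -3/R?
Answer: 41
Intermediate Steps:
d(3)*(-41) = -3/3*(-41) = -3*⅓*(-41) = -1*(-41) = 41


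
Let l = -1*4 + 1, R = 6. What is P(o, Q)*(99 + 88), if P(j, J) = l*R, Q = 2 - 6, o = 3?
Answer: -3366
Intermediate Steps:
Q = -4
l = -3 (l = -4 + 1 = -3)
P(j, J) = -18 (P(j, J) = -3*6 = -18)
P(o, Q)*(99 + 88) = -18*(99 + 88) = -18*187 = -3366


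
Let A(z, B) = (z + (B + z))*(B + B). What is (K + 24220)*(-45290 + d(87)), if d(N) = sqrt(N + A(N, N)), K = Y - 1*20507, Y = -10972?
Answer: 328760110 - 7259*sqrt(45501) ≈ 3.2721e+8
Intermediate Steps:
A(z, B) = 2*B*(B + 2*z) (A(z, B) = (B + 2*z)*(2*B) = 2*B*(B + 2*z))
K = -31479 (K = -10972 - 1*20507 = -10972 - 20507 = -31479)
d(N) = sqrt(N + 6*N**2) (d(N) = sqrt(N + 2*N*(N + 2*N)) = sqrt(N + 2*N*(3*N)) = sqrt(N + 6*N**2))
(K + 24220)*(-45290 + d(87)) = (-31479 + 24220)*(-45290 + sqrt(87*(1 + 6*87))) = -7259*(-45290 + sqrt(87*(1 + 522))) = -7259*(-45290 + sqrt(87*523)) = -7259*(-45290 + sqrt(45501)) = 328760110 - 7259*sqrt(45501)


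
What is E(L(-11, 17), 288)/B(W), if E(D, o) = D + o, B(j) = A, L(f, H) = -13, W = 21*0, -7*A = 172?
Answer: -1925/172 ≈ -11.192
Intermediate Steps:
A = -172/7 (A = -⅐*172 = -172/7 ≈ -24.571)
W = 0
B(j) = -172/7
E(L(-11, 17), 288)/B(W) = (-13 + 288)/(-172/7) = 275*(-7/172) = -1925/172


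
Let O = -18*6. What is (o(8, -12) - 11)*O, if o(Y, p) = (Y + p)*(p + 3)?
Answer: -2700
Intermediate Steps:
o(Y, p) = (3 + p)*(Y + p) (o(Y, p) = (Y + p)*(3 + p) = (3 + p)*(Y + p))
O = -108
(o(8, -12) - 11)*O = (((-12)**2 + 3*8 + 3*(-12) + 8*(-12)) - 11)*(-108) = ((144 + 24 - 36 - 96) - 11)*(-108) = (36 - 11)*(-108) = 25*(-108) = -2700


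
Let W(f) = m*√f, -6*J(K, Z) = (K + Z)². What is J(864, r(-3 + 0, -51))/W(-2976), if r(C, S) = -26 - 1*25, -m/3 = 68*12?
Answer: -73441*I*√186/1214208 ≈ -0.8249*I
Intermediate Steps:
m = -2448 (m = -204*12 = -3*816 = -2448)
r(C, S) = -51 (r(C, S) = -26 - 25 = -51)
J(K, Z) = -(K + Z)²/6
W(f) = -2448*√f
J(864, r(-3 + 0, -51))/W(-2976) = (-(864 - 51)²/6)/((-9792*I*√186)) = (-⅙*813²)/((-9792*I*√186)) = (-⅙*660969)/((-9792*I*√186)) = -73441*I*√186/1214208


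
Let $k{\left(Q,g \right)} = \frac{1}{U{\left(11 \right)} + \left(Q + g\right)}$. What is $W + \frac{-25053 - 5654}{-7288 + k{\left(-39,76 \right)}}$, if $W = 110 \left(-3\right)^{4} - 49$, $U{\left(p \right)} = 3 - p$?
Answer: $\frac{1873671714}{211351} \approx 8865.2$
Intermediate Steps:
$W = 8861$ ($W = 110 \cdot 81 - 49 = 8910 - 49 = 8861$)
$k{\left(Q,g \right)} = \frac{1}{-8 + Q + g}$ ($k{\left(Q,g \right)} = \frac{1}{\left(3 - 11\right) + \left(Q + g\right)} = \frac{1}{-8 + \left(Q + g\right)} = \frac{1}{-8 + Q + g}$)
$W + \frac{-25053 - 5654}{-7288 + k{\left(-39,76 \right)}} = 8861 + \frac{-25053 - 5654}{-7288 + \frac{1}{-8 - 39 + 76}} = 8861 - \frac{30707}{-7288 + \frac{1}{29}} = 8861 - \frac{30707}{- \frac{211351}{29}} = 8861 - - \frac{890503}{211351} = 8861 + \frac{890503}{211351} = \frac{1873671714}{211351}$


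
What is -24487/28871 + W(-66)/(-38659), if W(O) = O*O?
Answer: -1072405009/1116123989 ≈ -0.96083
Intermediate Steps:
W(O) = O²
-24487/28871 + W(-66)/(-38659) = -24487/28871 + (-66)²/(-38659) = -24487*1/28871 + 4356*(-1/38659) = -24487/28871 - 4356/38659 = -1072405009/1116123989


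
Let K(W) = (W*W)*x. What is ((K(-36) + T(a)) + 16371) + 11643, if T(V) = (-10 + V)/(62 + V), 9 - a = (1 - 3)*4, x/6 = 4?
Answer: 4670329/79 ≈ 59118.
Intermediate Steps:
x = 24 (x = 6*4 = 24)
a = 17 (a = 9 - (1 - 3)*4 = 9 - (-2)*4 = 9 - 1*(-8) = 9 + 8 = 17)
T(V) = (-10 + V)/(62 + V)
K(W) = 24*W² (K(W) = (W*W)*24 = W²*24 = 24*W²)
((K(-36) + T(a)) + 16371) + 11643 = ((24*(-36)² + (-10 + 17)/(62 + 17)) + 16371) + 11643 = ((24*1296 + 7/79) + 16371) + 11643 = ((31104 + (1/79)*7) + 16371) + 11643 = ((31104 + 7/79) + 16371) + 11643 = (2457223/79 + 16371) + 11643 = 3750532/79 + 11643 = 4670329/79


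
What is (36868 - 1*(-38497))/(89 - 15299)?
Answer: -15073/3042 ≈ -4.9550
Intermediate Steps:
(36868 - 1*(-38497))/(89 - 15299) = (36868 + 38497)/(-15210) = 75365*(-1/15210) = -15073/3042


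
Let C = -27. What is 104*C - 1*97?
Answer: -2905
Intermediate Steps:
104*C - 1*97 = 104*(-27) - 1*97 = -2808 - 97 = -2905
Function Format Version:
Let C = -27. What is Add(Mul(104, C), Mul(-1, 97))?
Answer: -2905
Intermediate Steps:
Add(Mul(104, C), Mul(-1, 97)) = Add(Mul(104, -27), Mul(-1, 97)) = Add(-2808, -97) = -2905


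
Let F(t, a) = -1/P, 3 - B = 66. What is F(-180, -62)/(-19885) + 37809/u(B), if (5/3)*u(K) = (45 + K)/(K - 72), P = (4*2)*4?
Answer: 300732786001/636320 ≈ 4.7261e+5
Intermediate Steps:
B = -63 (B = 3 - 1*66 = 3 - 66 = -63)
P = 32 (P = 8*4 = 32)
F(t, a) = -1/32
u(K) = 3*(45 + K)/(5*(-72 + K)) (u(K) = 3*((45 + K)/(K - 72))/5 = 3*((45 + K)/(-72 + K))/5 = 3*(45 + K)/(5*(-72 + K)))
F(-180, -62)/(-19885) + 37809/u(B) = -1/32/(-19885) + 37809/((3*(45 - 63)/(5*(-72 - 63)))) = -1/32*(-1/19885) + 37809/(((3/5)*(-18)/(-135))) = 1/636320 + 37809/(((3/5)*(-1/135)*(-18))) = 1/636320 + 37809/(2/25) = 1/636320 + 37809*(25/2) = 1/636320 + 945225/2 = 300732786001/636320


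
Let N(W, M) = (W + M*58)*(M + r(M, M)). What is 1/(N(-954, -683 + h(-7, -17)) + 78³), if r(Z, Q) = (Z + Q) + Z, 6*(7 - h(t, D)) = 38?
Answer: 9/999833512 ≈ 9.0015e-9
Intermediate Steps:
h(t, D) = ⅔ (h(t, D) = 7 - ⅙*38 = 7 - 19/3 = ⅔)
r(Z, Q) = Q + 2*Z (r(Z, Q) = (Q + Z) + Z = Q + 2*Z)
N(W, M) = 4*M*(W + 58*M) (N(W, M) = (W + M*58)*(M + (M + 2*M)) = (W + 58*M)*(M + 3*M) = (W + 58*M)*(4*M) = 4*M*(W + 58*M))
1/(N(-954, -683 + h(-7, -17)) + 78³) = 1/(4*(-683 + ⅔)*(-954 + 58*(-683 + ⅔)) + 78³) = 1/(4*(-2047/3)*(-954 + 58*(-2047/3)) + 474552) = 1/(4*(-2047/3)*(-954 - 118726/3) + 474552) = 1/(4*(-2047/3)*(-121588/3) + 474552) = 1/(995562544/9 + 474552) = 1/(999833512/9) = 9/999833512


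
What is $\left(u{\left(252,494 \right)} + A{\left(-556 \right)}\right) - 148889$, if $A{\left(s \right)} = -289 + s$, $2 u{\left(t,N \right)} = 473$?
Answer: $- \frac{298995}{2} \approx -1.495 \cdot 10^{5}$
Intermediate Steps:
$u{\left(t,N \right)} = \frac{473}{2}$ ($u{\left(t,N \right)} = \frac{1}{2} \cdot 473 = \frac{473}{2}$)
$\left(u{\left(252,494 \right)} + A{\left(-556 \right)}\right) - 148889 = \left(\frac{473}{2} - 845\right) - 148889 = - \frac{1217}{2} - 148889 = - \frac{298995}{2}$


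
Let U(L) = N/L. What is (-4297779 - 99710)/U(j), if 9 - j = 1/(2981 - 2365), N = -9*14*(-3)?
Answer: -24375281527/232848 ≈ -1.0468e+5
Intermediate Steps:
N = 378 (N = -126*(-3) = 378)
j = 5543/616 (j = 9 - 1/(2981 - 2365) = 9 - 1/616 = 5543/616 ≈ 8.9984)
U(L) = 378/L
(-4297779 - 99710)/U(j) = (-4297779 - 99710)/((378/(5543/616))) = -4397489/(378*(616/5543)) = -4397489/232848/5543 = -4397489*5543/232848 = -24375281527/232848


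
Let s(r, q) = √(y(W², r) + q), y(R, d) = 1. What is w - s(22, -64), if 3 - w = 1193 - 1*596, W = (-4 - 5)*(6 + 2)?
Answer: -594 - 3*I*√7 ≈ -594.0 - 7.9373*I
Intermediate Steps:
W = -72 (W = -9*8 = -72)
s(r, q) = √(1 + q)
w = -594 (w = 3 - (1193 - 1*596) = 3 - (1193 - 596) = 3 - 1*597 = 3 - 597 = -594)
w - s(22, -64) = -594 - √(1 - 64) = -594 - √(-63) = -594 - 3*I*√7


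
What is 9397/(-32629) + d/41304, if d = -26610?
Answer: -209398563/224618036 ≈ -0.93224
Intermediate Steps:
9397/(-32629) + d/41304 = 9397/(-32629) - 26610/41304 = 9397*(-1/32629) - 26610*1/41304 = -9397/32629 - 4435/6884 = -209398563/224618036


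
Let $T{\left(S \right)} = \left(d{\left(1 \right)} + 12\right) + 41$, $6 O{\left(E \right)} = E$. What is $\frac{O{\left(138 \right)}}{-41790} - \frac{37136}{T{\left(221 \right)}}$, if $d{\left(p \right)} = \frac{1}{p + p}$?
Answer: $- \frac{3103829341}{4471530} \approx -694.13$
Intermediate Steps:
$d{\left(p \right)} = \frac{1}{2 p}$
$O{\left(E \right)} = \frac{E}{6}$
$T{\left(S \right)} = \frac{107}{2}$ ($T{\left(S \right)} = \left(\frac{1}{2 \cdot 1} + 12\right) + 41 = \left(\frac{1}{2} \cdot 1 + 12\right) + 41 = \left(\frac{1}{2} + 12\right) + 41 = \frac{25}{2} + 41 = \frac{107}{2}$)
$\frac{O{\left(138 \right)}}{-41790} - \frac{37136}{T{\left(221 \right)}} = \frac{\frac{1}{6} \cdot 138}{-41790} - \frac{37136}{\frac{107}{2}} = 23 \left(- \frac{1}{41790}\right) - \frac{74272}{107} = - \frac{23}{41790} - \frac{74272}{107} = - \frac{3103829341}{4471530}$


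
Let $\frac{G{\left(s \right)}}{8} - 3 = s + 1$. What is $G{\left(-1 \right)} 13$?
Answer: $312$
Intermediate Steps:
$G{\left(s \right)} = 32 + 8 s$ ($G{\left(s \right)} = 24 + 8 \left(s + 1\right) = 24 + 8 \left(1 + s\right) = 24 + \left(8 + 8 s\right) = 32 + 8 s$)
$G{\left(-1 \right)} 13 = \left(32 + 8 \left(-1\right)\right) 13 = \left(32 - 8\right) 13 = 24 \cdot 13 = 312$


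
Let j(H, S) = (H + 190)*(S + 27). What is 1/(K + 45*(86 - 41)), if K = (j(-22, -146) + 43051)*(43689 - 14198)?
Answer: 1/680034994 ≈ 1.4705e-9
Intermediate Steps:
j(H, S) = (27 + S)*(190 + H) (j(H, S) = (190 + H)*(27 + S) = (27 + S)*(190 + H))
K = 680032969 (K = ((5130 + 27*(-22) + 190*(-146) - 22*(-146)) + 43051)*(43689 - 14198) = ((5130 - 594 - 27740 + 3212) + 43051)*29491 = (-19992 + 43051)*29491 = 23059*29491 = 680032969)
1/(K + 45*(86 - 41)) = 1/(680032969 + 45*(86 - 41)) = 1/(680032969 + 45*45) = 1/(680032969 + 2025) = 1/680034994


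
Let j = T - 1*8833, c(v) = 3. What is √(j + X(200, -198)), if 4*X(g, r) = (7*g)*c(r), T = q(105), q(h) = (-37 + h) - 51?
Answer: I*√7766 ≈ 88.125*I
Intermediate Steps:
q(h) = -88 + h
T = 17 (T = -88 + 105 = 17)
X(g, r) = 21*g/4 (X(g, r) = ((7*g)*3)/4 = (21*g)/4 = 21*g/4)
j = -8816 (j = 17 - 1*8833 = 17 - 8833 = -8816)
√(j + X(200, -198)) = √(-8816 + (21/4)*200) = √(-8816 + 1050) = √(-7766) = I*√7766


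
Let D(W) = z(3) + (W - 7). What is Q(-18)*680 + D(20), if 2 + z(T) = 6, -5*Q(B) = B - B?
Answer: 17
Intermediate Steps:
Q(B) = 0 (Q(B) = -(B - B)/5 = -⅕*0 = 0)
z(T) = 4 (z(T) = -2 + 6 = 4)
D(W) = -3 + W (D(W) = 4 + (W - 7) = 4 + (-7 + W) = -3 + W)
Q(-18)*680 + D(20) = 0*680 + (-3 + 20) = 0 + 17 = 17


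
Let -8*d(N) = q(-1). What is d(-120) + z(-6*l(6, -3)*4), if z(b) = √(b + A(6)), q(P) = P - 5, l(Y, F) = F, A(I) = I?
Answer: ¾ + √78 ≈ 9.5818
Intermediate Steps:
q(P) = -5 + P
d(N) = ¾ (d(N) = -(-5 - 1)/8 = -⅛*(-6) = ¾)
z(b) = √(6 + b) (z(b) = √(b + 6) = √(6 + b))
d(-120) + z(-6*l(6, -3)*4) = ¾ + √(6 - 6*(-3)*4) = ¾ + √(6 + 18*4) = ¾ + √(6 + 72) = ¾ + √78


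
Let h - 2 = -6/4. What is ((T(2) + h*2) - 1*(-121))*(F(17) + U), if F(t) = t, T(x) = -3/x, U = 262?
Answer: 67239/2 ≈ 33620.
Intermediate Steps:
h = ½ (h = 2 - 6/4 = 2 - 6*¼ = 2 - 3/2 = ½ ≈ 0.50000)
((T(2) + h*2) - 1*(-121))*(F(17) + U) = ((-3/2 + (½)*2) - 1*(-121))*(17 + 262) = ((-3*½ + 1) + 121)*279 = ((-3/2 + 1) + 121)*279 = (-½ + 121)*279 = (241/2)*279 = 67239/2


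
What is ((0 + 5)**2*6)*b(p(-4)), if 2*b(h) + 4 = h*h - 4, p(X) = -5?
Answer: 1275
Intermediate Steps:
b(h) = -4 + h**2/2 (b(h) = -2 + (h*h - 4)/2 = -2 + (h**2 - 4)/2 = -2 + (-4 + h**2)/2 = -2 + (-2 + h**2/2) = -4 + h**2/2)
((0 + 5)**2*6)*b(p(-4)) = ((0 + 5)**2*6)*(-4 + (1/2)*(-5)**2) = (5**2*6)*(-4 + (1/2)*25) = (25*6)*(-4 + 25/2) = 150*(17/2) = 1275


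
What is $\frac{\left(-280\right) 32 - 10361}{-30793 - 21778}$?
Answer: $\frac{19321}{52571} \approx 0.36752$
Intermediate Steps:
$\frac{\left(-280\right) 32 - 10361}{-30793 - 21778} = \frac{-8960 - 10361}{-52571} = \left(-19321\right) \left(- \frac{1}{52571}\right) = \frac{19321}{52571}$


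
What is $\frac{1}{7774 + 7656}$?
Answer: $\frac{1}{15430} \approx 6.4809 \cdot 10^{-5}$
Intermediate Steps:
$\frac{1}{7774 + 7656} = \frac{1}{15430}$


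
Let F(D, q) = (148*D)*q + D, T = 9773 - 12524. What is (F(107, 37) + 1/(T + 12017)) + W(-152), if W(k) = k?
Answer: 5428828943/9266 ≈ 5.8589e+5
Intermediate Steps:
T = -2751
F(D, q) = D + 148*D*q (F(D, q) = 148*D*q + D = D + 148*D*q)
(F(107, 37) + 1/(T + 12017)) + W(-152) = (107*(1 + 148*37) + 1/(-2751 + 12017)) - 152 = (107*(1 + 5476) + 1/9266) - 152 = (107*5477 + 1/9266) - 152 = (586039 + 1/9266) - 152 = 5430237375/9266 - 152 = 5428828943/9266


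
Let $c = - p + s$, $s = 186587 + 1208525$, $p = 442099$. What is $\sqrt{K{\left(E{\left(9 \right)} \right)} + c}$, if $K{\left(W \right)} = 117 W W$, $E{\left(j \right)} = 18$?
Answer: $\sqrt{990921} \approx 995.45$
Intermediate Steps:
$K{\left(W \right)} = 117 W^{2}$
$s = 1395112$
$c = 953013$ ($c = \left(-1\right) 442099 + 1395112 = -442099 + 1395112 = 953013$)
$\sqrt{K{\left(E{\left(9 \right)} \right)} + c} = \sqrt{117 \cdot 18^{2} + 953013} = \sqrt{117 \cdot 324 + 953013} = \sqrt{37908 + 953013} = \sqrt{990921}$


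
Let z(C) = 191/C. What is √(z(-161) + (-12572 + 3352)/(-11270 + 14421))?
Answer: I*√2000724299/22057 ≈ 2.0279*I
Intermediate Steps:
√(z(-161) + (-12572 + 3352)/(-11270 + 14421)) = √(191/(-161) + (-12572 + 3352)/(-11270 + 14421)) = √(191*(-1/161) - 9220/3151) = √(-191/161 - 9220*1/3151) = √(-191/161 - 9220/3151) = √(-90707/22057) = I*√2000724299/22057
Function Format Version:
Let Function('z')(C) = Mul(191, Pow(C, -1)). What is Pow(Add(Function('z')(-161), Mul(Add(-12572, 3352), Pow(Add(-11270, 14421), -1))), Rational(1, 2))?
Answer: Mul(Rational(1, 22057), I, Pow(2000724299, Rational(1, 2))) ≈ Mul(2.0279, I)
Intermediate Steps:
Pow(Add(Function('z')(-161), Mul(Add(-12572, 3352), Pow(Add(-11270, 14421), -1))), Rational(1, 2)) = Pow(Add(Mul(191, Pow(-161, -1)), Mul(Add(-12572, 3352), Pow(Add(-11270, 14421), -1))), Rational(1, 2)) = Pow(Add(Mul(191, Rational(-1, 161)), Mul(-9220, Pow(3151, -1))), Rational(1, 2)) = Pow(Add(Rational(-191, 161), Mul(-9220, Rational(1, 3151))), Rational(1, 2)) = Pow(Add(Rational(-191, 161), Rational(-9220, 3151)), Rational(1, 2)) = Pow(Rational(-90707, 22057), Rational(1, 2)) = Mul(Rational(1, 22057), I, Pow(2000724299, Rational(1, 2)))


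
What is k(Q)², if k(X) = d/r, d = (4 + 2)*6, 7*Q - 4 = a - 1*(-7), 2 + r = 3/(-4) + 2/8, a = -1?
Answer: 5184/25 ≈ 207.36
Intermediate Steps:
r = -5/2 (r = -2 + (3/(-4) + 2/8) = -2 + (3*(-¼) + 2*(⅛)) = -2 + (-¾ + ¼) = -2 - ½ = -5/2 ≈ -2.5000)
Q = 10/7 (Q = 4/7 + (-1 - 1*(-7))/7 = 4/7 + (-1 + 7)/7 = 4/7 + (⅐)*6 = 4/7 + 6/7 = 10/7 ≈ 1.4286)
d = 36 (d = 6*6 = 36)
k(X) = -72/5 (k(X) = 36/(-5/2) = 36*(-⅖) = -72/5)
k(Q)² = (-72/5)² = 5184/25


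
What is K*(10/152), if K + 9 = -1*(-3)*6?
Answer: 45/76 ≈ 0.59210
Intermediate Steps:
K = 9 (K = -9 - 1*(-3)*6 = -9 + 3*6 = -9 + 18 = 9)
K*(10/152) = 9*(10/152) = 9*(10*(1/152)) = 9*(5/76) = 45/76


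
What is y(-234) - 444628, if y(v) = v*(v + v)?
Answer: -335116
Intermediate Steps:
y(v) = 2*v**2 (y(v) = v*(2*v) = 2*v**2)
y(-234) - 444628 = 2*(-234)**2 - 444628 = 2*54756 - 444628 = 109512 - 444628 = -335116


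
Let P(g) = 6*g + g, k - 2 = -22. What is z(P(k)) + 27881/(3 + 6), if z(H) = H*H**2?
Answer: -24668119/9 ≈ -2.7409e+6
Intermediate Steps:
k = -20 (k = 2 - 22 = -20)
P(g) = 7*g
z(H) = H**3
z(P(k)) + 27881/(3 + 6) = (7*(-20))**3 + 27881/(3 + 6) = (-140)**3 + 27881/9 = -2744000 + (1/9)*27881 = -2744000 + 27881/9 = -24668119/9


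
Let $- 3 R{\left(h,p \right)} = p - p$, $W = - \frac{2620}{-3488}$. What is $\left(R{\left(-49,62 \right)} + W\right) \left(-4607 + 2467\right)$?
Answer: $- \frac{350425}{218} \approx -1607.5$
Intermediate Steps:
$W = \frac{655}{872}$ ($W = \left(-2620\right) \left(- \frac{1}{3488}\right) = \frac{655}{872} \approx 0.75115$)
$R{\left(h,p \right)} = 0$ ($R{\left(h,p \right)} = - \frac{p - p}{3} = \left(- \frac{1}{3}\right) 0 = 0$)
$\left(R{\left(-49,62 \right)} + W\right) \left(-4607 + 2467\right) = \left(0 + \frac{655}{872}\right) \left(-4607 + 2467\right) = \frac{655}{872} \left(-2140\right) = - \frac{350425}{218}$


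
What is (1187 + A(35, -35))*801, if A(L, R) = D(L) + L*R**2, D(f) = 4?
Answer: 35296866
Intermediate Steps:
A(L, R) = 4 + L*R**2
(1187 + A(35, -35))*801 = (1187 + (4 + 35*(-35)**2))*801 = (1187 + (4 + 35*1225))*801 = (1187 + (4 + 42875))*801 = (1187 + 42879)*801 = 44066*801 = 35296866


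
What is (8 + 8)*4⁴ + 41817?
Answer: 45913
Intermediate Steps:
(8 + 8)*4⁴ + 41817 = 16*256 + 41817 = 4096 + 41817 = 45913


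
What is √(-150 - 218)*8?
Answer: 32*I*√23 ≈ 153.47*I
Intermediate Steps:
√(-150 - 218)*8 = √(-368)*8 = (4*I*√23)*8 = 32*I*√23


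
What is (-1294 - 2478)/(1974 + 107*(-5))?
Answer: -3772/1439 ≈ -2.6213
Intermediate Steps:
(-1294 - 2478)/(1974 + 107*(-5)) = -3772/(1974 - 535) = -3772/1439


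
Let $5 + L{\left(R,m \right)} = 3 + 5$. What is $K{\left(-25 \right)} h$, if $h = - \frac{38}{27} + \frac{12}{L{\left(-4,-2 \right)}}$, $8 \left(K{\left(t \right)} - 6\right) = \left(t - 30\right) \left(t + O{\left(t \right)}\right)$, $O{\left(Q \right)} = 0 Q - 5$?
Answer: $\frac{9905}{18} \approx 550.28$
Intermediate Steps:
$O{\left(Q \right)} = -5$ ($O{\left(Q \right)} = 0 - 5 = -5$)
$L{\left(R,m \right)} = 3$ ($L{\left(R,m \right)} = -5 + \left(3 + 5\right) = -5 + 8 = 3$)
$K{\left(t \right)} = 6 + \frac{\left(-30 + t\right) \left(-5 + t\right)}{8}$ ($K{\left(t \right)} = 6 + \frac{\left(t - 30\right) \left(t - 5\right)}{8} = 6 + \frac{\left(-30 + t\right) \left(-5 + t\right)}{8}$)
$h = \frac{70}{27}$ ($h = - \frac{38}{27} + \frac{12}{3} = \left(-38\right) \frac{1}{27} + 12 \cdot \frac{1}{3} = - \frac{38}{27} + 4 = \frac{70}{27} \approx 2.5926$)
$K{\left(-25 \right)} h = \left(\frac{99}{4} - - \frac{875}{8} + \frac{\left(-25\right)^{2}}{8}\right) \frac{70}{27} = \left(\frac{99}{4} + \frac{875}{8} + \frac{1}{8} \cdot 625\right) \frac{70}{27} = \left(\frac{99}{4} + \frac{875}{8} + \frac{625}{8}\right) \frac{70}{27} = \frac{849}{4} \cdot \frac{70}{27} = \frac{9905}{18}$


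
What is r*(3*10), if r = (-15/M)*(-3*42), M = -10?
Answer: -5670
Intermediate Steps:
r = -189 (r = (-15/(-10))*(-3*42) = -15*(-1/10)*(-126) = (3/2)*(-126) = -189)
r*(3*10) = -567*10 = -189*30 = -5670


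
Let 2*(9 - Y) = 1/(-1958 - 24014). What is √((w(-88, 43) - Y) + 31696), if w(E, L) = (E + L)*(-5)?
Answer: √21526073134022/25972 ≈ 178.64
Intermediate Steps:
Y = 467497/51944 (Y = 9 - 1/(2*(-1958 - 24014)) = 9 - ½/(-25972) = 9 - ½*(-1/25972) = 9 + 1/51944 = 467497/51944 ≈ 9.0000)
w(E, L) = -5*E - 5*L
√((w(-88, 43) - Y) + 31696) = √(((-5*(-88) - 5*43) - 1*467497/51944) + 31696) = √(((440 - 215) - 467497/51944) + 31696) = √((225 - 467497/51944) + 31696) = √(11219903/51944 + 31696) = √(1657636927/51944) = √21526073134022/25972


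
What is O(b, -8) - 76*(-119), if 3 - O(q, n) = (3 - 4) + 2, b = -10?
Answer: 9046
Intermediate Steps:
O(q, n) = 2 (O(q, n) = 3 - ((3 - 4) + 2) = 3 - (-1 + 2) = 3 - 1*1 = 3 - 1 = 2)
O(b, -8) - 76*(-119) = 2 - 76*(-119) = 2 + 9044 = 9046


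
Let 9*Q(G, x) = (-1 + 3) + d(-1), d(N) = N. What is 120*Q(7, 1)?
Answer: 40/3 ≈ 13.333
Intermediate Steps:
Q(G, x) = ⅑ (Q(G, x) = ((-1 + 3) - 1)/9 = (2 - 1)/9 = (⅑)*1 = ⅑)
120*Q(7, 1) = 120*(⅑) = 40/3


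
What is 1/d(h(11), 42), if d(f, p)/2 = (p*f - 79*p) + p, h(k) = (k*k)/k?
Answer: -1/5628 ≈ -0.00017768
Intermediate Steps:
h(k) = k (h(k) = k²/k = k)
d(f, p) = -156*p + 2*f*p (d(f, p) = 2*((p*f - 79*p) + p) = 2*((f*p - 79*p) + p) = 2*((-79*p + f*p) + p) = 2*(-78*p + f*p) = -156*p + 2*f*p)
1/d(h(11), 42) = 1/(2*42*(-78 + 11)) = 1/(2*42*(-67)) = 1/(-5628) = -1/5628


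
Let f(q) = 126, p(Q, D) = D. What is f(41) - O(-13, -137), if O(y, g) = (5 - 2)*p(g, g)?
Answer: 537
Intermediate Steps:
O(y, g) = 3*g (O(y, g) = (5 - 2)*g = 3*g)
f(41) - O(-13, -137) = 126 - 3*(-137) = 126 - 1*(-411) = 126 + 411 = 537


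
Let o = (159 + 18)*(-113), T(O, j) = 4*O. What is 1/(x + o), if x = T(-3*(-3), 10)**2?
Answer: -1/18705 ≈ -5.3462e-5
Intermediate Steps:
o = -20001 (o = 177*(-113) = -20001)
x = 1296 (x = (4*(-3*(-3)))**2 = (4*9)**2 = 36**2 = 1296)
1/(x + o) = 1/(1296 - 20001) = 1/(-18705) = -1/18705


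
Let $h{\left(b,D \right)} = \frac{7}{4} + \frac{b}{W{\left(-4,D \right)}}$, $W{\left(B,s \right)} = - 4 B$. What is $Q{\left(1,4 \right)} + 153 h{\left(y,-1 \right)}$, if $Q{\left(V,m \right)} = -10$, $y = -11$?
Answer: $\frac{2441}{16} \approx 152.56$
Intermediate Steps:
$h{\left(b,D \right)} = \frac{7}{4} + \frac{b}{16}$ ($h{\left(b,D \right)} = \frac{7}{4} + \frac{b}{\left(-4\right) \left(-4\right)} = 7 \cdot \frac{1}{4} + \frac{b}{16} = \frac{7}{4} + b \frac{1}{16} = \frac{7}{4} + \frac{b}{16}$)
$Q{\left(1,4 \right)} + 153 h{\left(y,-1 \right)} = -10 + 153 \left(\frac{7}{4} + \frac{1}{16} \left(-11\right)\right) = -10 + 153 \left(\frac{7}{4} - \frac{11}{16}\right) = -10 + 153 \cdot \frac{17}{16} = -10 + \frac{2601}{16} = \frac{2441}{16}$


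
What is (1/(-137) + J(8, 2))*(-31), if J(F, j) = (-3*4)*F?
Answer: 407743/137 ≈ 2976.2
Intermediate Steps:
J(F, j) = -12*F
(1/(-137) + J(8, 2))*(-31) = (1/(-137) - 12*8)*(-31) = (-1/137 - 96)*(-31) = -13153/137*(-31) = 407743/137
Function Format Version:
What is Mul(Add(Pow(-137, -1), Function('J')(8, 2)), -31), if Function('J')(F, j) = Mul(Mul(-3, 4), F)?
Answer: Rational(407743, 137) ≈ 2976.2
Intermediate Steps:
Function('J')(F, j) = Mul(-12, F)
Mul(Add(Pow(-137, -1), Function('J')(8, 2)), -31) = Mul(Add(Pow(-137, -1), Mul(-12, 8)), -31) = Mul(Add(Rational(-1, 137), -96), -31) = Mul(Rational(-13153, 137), -31) = Rational(407743, 137)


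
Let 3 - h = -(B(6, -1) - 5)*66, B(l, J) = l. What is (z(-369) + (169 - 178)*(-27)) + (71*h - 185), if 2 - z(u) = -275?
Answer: 5234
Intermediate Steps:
z(u) = 277 (z(u) = 2 - 1*(-275) = 2 + 275 = 277)
h = 69 (h = 3 - (-(6 - 5))*66 = 3 - (-1*1)*66 = 3 - (-1)*66 = 3 - 1*(-66) = 3 + 66 = 69)
(z(-369) + (169 - 178)*(-27)) + (71*h - 185) = (277 + (169 - 178)*(-27)) + (71*69 - 185) = (277 - 9*(-27)) + (4899 - 185) = (277 + 243) + 4714 = 520 + 4714 = 5234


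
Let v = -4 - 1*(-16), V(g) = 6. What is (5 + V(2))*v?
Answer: 132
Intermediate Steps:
v = 12 (v = -4 + 16 = 12)
(5 + V(2))*v = (5 + 6)*12 = 11*12 = 132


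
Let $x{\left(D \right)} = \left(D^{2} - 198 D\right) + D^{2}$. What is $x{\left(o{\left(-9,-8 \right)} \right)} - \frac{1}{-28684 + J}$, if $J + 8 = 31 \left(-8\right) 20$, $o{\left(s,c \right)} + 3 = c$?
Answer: $\frac{81437841}{33652} \approx 2420.0$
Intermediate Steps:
$o{\left(s,c \right)} = -3 + c$
$J = -4968$ ($J = -8 + 31 \left(-8\right) 20 = -8 - 4960 = -4968$)
$x{\left(D \right)} = - 198 D + 2 D^{2}$
$x{\left(o{\left(-9,-8 \right)} \right)} - \frac{1}{-28684 + J} = 2 \left(-3 - 8\right) \left(-99 - 11\right) - \frac{1}{-28684 - 4968} = 2 \left(-11\right) \left(-99 - 11\right) - \frac{1}{-33652} = 2 \left(-11\right) \left(-110\right) - - \frac{1}{33652} = 2420 + \frac{1}{33652} = \frac{81437841}{33652}$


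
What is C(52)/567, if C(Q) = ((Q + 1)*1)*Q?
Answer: 2756/567 ≈ 4.8607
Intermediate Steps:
C(Q) = Q*(1 + Q) (C(Q) = ((1 + Q)*1)*Q = (1 + Q)*Q = Q*(1 + Q))
C(52)/567 = (52*(1 + 52))/567 = (52*53)*(1/567) = 2756*(1/567) = 2756/567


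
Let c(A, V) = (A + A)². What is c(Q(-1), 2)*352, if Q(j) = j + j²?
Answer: 0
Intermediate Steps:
c(A, V) = 4*A² (c(A, V) = (2*A)² = 4*A²)
c(Q(-1), 2)*352 = (4*(-(1 - 1))²)*352 = (4*(-1*0)²)*352 = (4*0²)*352 = (4*0)*352 = 0*352 = 0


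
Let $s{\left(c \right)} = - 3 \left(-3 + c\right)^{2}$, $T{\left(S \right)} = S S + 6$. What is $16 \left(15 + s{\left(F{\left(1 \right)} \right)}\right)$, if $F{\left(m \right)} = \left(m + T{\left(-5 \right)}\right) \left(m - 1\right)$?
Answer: $-192$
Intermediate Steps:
$T{\left(S \right)} = 6 + S^{2}$ ($T{\left(S \right)} = S^{2} + 6 = 6 + S^{2}$)
$F{\left(m \right)} = \left(-1 + m\right) \left(31 + m\right)$ ($F{\left(m \right)} = \left(m + \left(6 + \left(-5\right)^{2}\right)\right) \left(m - 1\right) = \left(m + \left(6 + 25\right)\right) \left(-1 + m\right) = \left(m + 31\right) \left(-1 + m\right) = \left(31 + m\right) \left(-1 + m\right) = \left(-1 + m\right) \left(31 + m\right)$)
$16 \left(15 + s{\left(F{\left(1 \right)} \right)}\right) = 16 \left(15 - 3 \left(-3 + \left(-31 + 1^{2} + 30 \cdot 1\right)\right)^{2}\right) = 16 \left(15 - 3 \left(-3 + \left(-31 + 1 + 30\right)\right)^{2}\right) = 16 \left(15 - 3 \left(-3 + 0\right)^{2}\right) = 16 \left(15 - 3 \left(-3\right)^{2}\right) = 16 \left(15 - 27\right) = 16 \left(-12\right) = -192$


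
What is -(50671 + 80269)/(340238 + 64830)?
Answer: -32735/101267 ≈ -0.32325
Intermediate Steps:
-(50671 + 80269)/(340238 + 64830) = -130940/405068 = -1*32735/101267 = -32735/101267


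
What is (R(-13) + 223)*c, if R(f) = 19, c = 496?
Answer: 120032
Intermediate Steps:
(R(-13) + 223)*c = (19 + 223)*496 = 242*496 = 120032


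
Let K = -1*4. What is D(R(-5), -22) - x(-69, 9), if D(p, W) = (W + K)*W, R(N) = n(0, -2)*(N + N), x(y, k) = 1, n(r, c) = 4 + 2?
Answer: 571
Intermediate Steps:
n(r, c) = 6
K = -4
R(N) = 12*N (R(N) = 6*(N + N) = 6*(2*N) = 12*N)
D(p, W) = W*(-4 + W) (D(p, W) = (W - 4)*W = (-4 + W)*W = W*(-4 + W))
D(R(-5), -22) - x(-69, 9) = -22*(-4 - 22) - 1*1 = -22*(-26) - 1 = 572 - 1 = 571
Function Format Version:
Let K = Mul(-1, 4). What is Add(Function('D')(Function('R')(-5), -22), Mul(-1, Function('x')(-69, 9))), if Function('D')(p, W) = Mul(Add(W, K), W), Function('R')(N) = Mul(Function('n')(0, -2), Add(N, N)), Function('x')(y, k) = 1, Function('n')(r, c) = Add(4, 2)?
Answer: 571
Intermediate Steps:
Function('n')(r, c) = 6
K = -4
Function('R')(N) = Mul(12, N) (Function('R')(N) = Mul(6, Add(N, N)) = Mul(6, Mul(2, N)) = Mul(12, N))
Function('D')(p, W) = Mul(W, Add(-4, W)) (Function('D')(p, W) = Mul(Add(W, -4), W) = Mul(Add(-4, W), W) = Mul(W, Add(-4, W)))
Add(Function('D')(Function('R')(-5), -22), Mul(-1, Function('x')(-69, 9))) = Add(Mul(-22, Add(-4, -22)), Mul(-1, 1)) = Add(Mul(-22, -26), -1) = Add(572, -1) = 571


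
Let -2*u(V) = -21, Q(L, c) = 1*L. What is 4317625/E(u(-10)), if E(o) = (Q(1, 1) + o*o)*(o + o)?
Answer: 3454100/1869 ≈ 1848.1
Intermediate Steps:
Q(L, c) = L
u(V) = 21/2 (u(V) = -½*(-21) = 21/2)
E(o) = 2*o*(1 + o²) (E(o) = (1 + o*o)*(o + o) = (1 + o²)*(2*o) = 2*o*(1 + o²))
4317625/E(u(-10)) = 4317625/((2*(21/2)*(1 + (21/2)²))) = 4317625/((2*(21/2)*(1 + 441/4))) = 4317625/((2*(21/2)*(445/4))) = 4317625/(9345/4) = 4317625*(4/9345) = 3454100/1869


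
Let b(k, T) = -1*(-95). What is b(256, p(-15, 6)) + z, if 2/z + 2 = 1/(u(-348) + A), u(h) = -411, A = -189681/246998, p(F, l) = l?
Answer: 9572083151/101829358 ≈ 94.001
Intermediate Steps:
A = -189681/246998 (A = -189681*1/246998 = -189681/246998 ≈ -0.76795)
b(k, T) = 95
z = -101705859/101829358 (z = 2/(-2 + 1/(-411 - 189681/246998)) = 2/(-2 + 1/(-101705859/246998)) = 2/(-2 - 246998/101705859) = 2/(-203658716/101705859) = 2*(-101705859/203658716) = -101705859/101829358 ≈ -0.99879)
b(256, p(-15, 6)) + z = 95 - 101705859/101829358 = 9572083151/101829358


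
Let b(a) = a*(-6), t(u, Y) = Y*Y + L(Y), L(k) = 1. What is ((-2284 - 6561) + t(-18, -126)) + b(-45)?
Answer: 7302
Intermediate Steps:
t(u, Y) = 1 + Y² (t(u, Y) = Y*Y + 1 = Y² + 1 = 1 + Y²)
b(a) = -6*a
((-2284 - 6561) + t(-18, -126)) + b(-45) = ((-2284 - 6561) + (1 + (-126)²)) - 6*(-45) = (-8845 + (1 + 15876)) + 270 = (-8845 + 15877) + 270 = 7032 + 270 = 7302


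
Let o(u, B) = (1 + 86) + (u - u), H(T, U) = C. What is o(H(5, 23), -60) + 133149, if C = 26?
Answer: 133236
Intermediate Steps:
H(T, U) = 26
o(u, B) = 87 (o(u, B) = 87 + 0 = 87)
o(H(5, 23), -60) + 133149 = 87 + 133149 = 133236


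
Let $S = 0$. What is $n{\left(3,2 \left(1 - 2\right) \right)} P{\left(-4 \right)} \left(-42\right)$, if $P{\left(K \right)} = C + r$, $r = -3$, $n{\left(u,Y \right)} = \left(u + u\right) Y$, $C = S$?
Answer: $-1512$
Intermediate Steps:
$C = 0$
$n{\left(u,Y \right)} = 2 Y u$ ($n{\left(u,Y \right)} = 2 u Y = 2 Y u$)
$P{\left(K \right)} = -3$ ($P{\left(K \right)} = 0 - 3 = -3$)
$n{\left(3,2 \left(1 - 2\right) \right)} P{\left(-4 \right)} \left(-42\right) = 2 \cdot 2 \left(1 - 2\right) 3 \left(-3\right) \left(-42\right) = 2 \cdot 2 \left(-1\right) 3 \left(-3\right) \left(-42\right) = 2 \left(-2\right) 3 \left(-3\right) \left(-42\right) = \left(-12\right) \left(-3\right) \left(-42\right) = 36 \left(-42\right) = -1512$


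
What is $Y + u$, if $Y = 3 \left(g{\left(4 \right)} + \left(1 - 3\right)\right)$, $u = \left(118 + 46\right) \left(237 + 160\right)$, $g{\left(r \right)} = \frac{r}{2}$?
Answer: $65108$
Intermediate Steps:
$g{\left(r \right)} = \frac{r}{2}$ ($g{\left(r \right)} = r \frac{1}{2} = \frac{r}{2}$)
$u = 65108$ ($u = 164 \cdot 397 = 65108$)
$Y = 0$ ($Y = 3 \left(\frac{1}{2} \cdot 4 + \left(1 - 3\right)\right) = 3 \left(2 - 2\right) = 3 \cdot 0 = 0$)
$Y + u = 0 + 65108 = 65108$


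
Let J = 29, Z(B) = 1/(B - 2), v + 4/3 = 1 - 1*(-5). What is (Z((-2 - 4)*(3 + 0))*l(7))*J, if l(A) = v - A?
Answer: 203/60 ≈ 3.3833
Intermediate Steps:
v = 14/3 (v = -4/3 + (1 - 1*(-5)) = -4/3 + (1 + 5) = -4/3 + 6 = 14/3 ≈ 4.6667)
Z(B) = 1/(-2 + B)
l(A) = 14/3 - A
(Z((-2 - 4)*(3 + 0))*l(7))*J = ((14/3 - 1*7)/(-2 + (-2 - 4)*(3 + 0)))*29 = ((14/3 - 7)/(-2 - 6*3))*29 = (-7/3/(-2 - 18))*29 = (-7/3/(-20))*29 = -1/20*(-7/3)*29 = (7/60)*29 = 203/60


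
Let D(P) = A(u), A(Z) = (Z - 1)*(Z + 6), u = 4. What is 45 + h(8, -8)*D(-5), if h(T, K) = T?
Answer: 285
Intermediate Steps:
A(Z) = (-1 + Z)*(6 + Z)
D(P) = 30 (D(P) = -6 + 4² + 5*4 = -6 + 16 + 20 = 30)
45 + h(8, -8)*D(-5) = 45 + 8*30 = 45 + 240 = 285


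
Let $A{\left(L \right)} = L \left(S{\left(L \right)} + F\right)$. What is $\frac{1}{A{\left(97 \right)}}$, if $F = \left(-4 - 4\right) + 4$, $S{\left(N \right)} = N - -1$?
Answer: $\frac{1}{9118} \approx 0.00010967$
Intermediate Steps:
$S{\left(N \right)} = 1 + N$ ($S{\left(N \right)} = N + 1 = 1 + N$)
$F = -4$ ($F = -8 + 4 = -4$)
$A{\left(L \right)} = L \left(-3 + L\right)$ ($A{\left(L \right)} = L \left(\left(1 + L\right) - 4\right) = L \left(-3 + L\right)$)
$\frac{1}{A{\left(97 \right)}} = \frac{1}{97 \left(-3 + 97\right)} = \frac{1}{97 \cdot 94} = \frac{1}{9118}$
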